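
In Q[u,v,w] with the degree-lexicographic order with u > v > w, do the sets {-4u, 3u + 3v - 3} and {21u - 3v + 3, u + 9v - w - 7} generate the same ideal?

For a fixed monomial order, each ideal has a unique reduced Gröbner basis; comparing bases decides equality.
Buchberger on the first generating set:
f_1 = -4u, LT = u.
f_2 = 3u + 3v - 3, LT = u.

S(f_1,f_2): lcm = u. S = -v + 1.
  leading term v: no divisor's leading term divides it; move -v to the remainder.
  leading term 1: no divisor's leading term divides it; move 1 to the remainder.
  remainder -v + 1 ≠ 0; add g_3 = -v + 1 to the basis.

The other S-polynomials (S(f_1,g_3), S(f_2,g_3)) all reduce to 0 modulo the current basis, so we have a Gröbner basis.
Inter-reduce: drop elements whose leading term is divisible by another's, tail-reduce, and make monic.
Reduced Gröbner basis: {u, v - 1}.

Buchberger on the second generating set:
h_1 = 21u - 3v + 3, LT = u.
h_2 = u + 9v - w - 7, LT = u.

S(h_1,h_2): lcm = u. S = -64/7v + w + 50/7.
  leading term v: no divisor's leading term divides it; move -64/7v to the remainder.
  leading term w: no divisor's leading term divides it; move w to the remainder.
  leading term 1: no divisor's leading term divides it; move 50/7 to the remainder.
  remainder -64/7v + w + 50/7 ≠ 0; add k_3 = -64/7v + w + 50/7 to the basis.

The other S-polynomials (S(h_1,k_3), S(h_2,k_3)) all reduce to 0 modulo the current basis, so we have a Gröbner basis.
Inter-reduce: drop elements whose leading term is divisible by another's, tail-reduce, and make monic.
Reduced Gröbner basis: {u - 1/64w + 1/32, v - 7/64w - 25/32}.

The bases are distinct; the ideals are different.

No, the ideals differ.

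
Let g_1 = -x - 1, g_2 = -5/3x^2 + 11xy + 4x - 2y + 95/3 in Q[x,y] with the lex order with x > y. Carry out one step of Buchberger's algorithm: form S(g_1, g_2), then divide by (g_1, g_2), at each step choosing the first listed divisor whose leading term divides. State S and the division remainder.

lcm(LM(g_1), LM(g_2)) = x^2.
S = (lcm/LT(g_1))·g_1 − (lcm/LT(g_2))·g_2 = 33/5xy + 17/5x - 6/5y + 19.
Reduce S modulo (g_1, g_2) in that order:
  leading term xy: subtract (-33/5y)·g_1 from 33/5xy + 17/5x - 6/5y + 19 → 17/5x - 39/5y + 19
  leading term x: subtract (-17/5)·g_1 from 17/5x - 39/5y + 19 → -39/5y + 78/5
  leading term y: no divisor's leading term divides it; move -39/5y to the remainder.
  leading term 1: no divisor's leading term divides it; move 78/5 to the remainder.
The remainder -39/5y + 78/5 is nonzero, so it would be added as the next basis element.

S(g_1, g_2) = 33/5xy + 17/5x - 6/5y + 19; remainder on division = -39/5y + 78/5.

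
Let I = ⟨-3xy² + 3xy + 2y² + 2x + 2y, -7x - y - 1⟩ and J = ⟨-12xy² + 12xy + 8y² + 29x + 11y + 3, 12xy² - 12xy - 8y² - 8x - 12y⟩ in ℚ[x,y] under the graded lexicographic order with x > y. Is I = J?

For a fixed monomial order, each ideal has a unique reduced Gröbner basis; comparing bases decides equality.
Buchberger on the first generating set:
f_1 = -3xy² + 3xy + 2y² + 2x + 2y, LT = xy².
f_2 = -7x - y - 1, LT = x.

S(f_1,f_2): lcm = xy². S = -1/7y³ - xy - 17/21y² - ⅔x - ⅔y.
  leading term y³: no divisor's leading term divides it; move -1/7y³ to the remainder.
  leading term xy: subtract (1/7y)·f_2 from -xy - 17/21y² - ⅔x - ⅔y → -⅔y² - ⅔x - 11/21y
  leading term y²: no divisor's leading term divides it; move -⅔y² to the remainder.
  leading term x: subtract (2/21)·f_2 from -⅔x - 11/21y → -3/7y + 2/21
  leading term y: no divisor's leading term divides it; move -3/7y to the remainder.
  leading term 1: no divisor's leading term divides it; move 2/21 to the remainder.
  remainder -1/7y³ - ⅔y² - 3/7y + 2/21 ≠ 0; add g_3 = -1/7y³ - ⅔y² - 3/7y + 2/21 to the basis.

The other S-polynomials (S(f_1,g_3), S(f_2,g_3)) all reduce to 0 modulo the current basis, so we have a Gröbner basis.
Inter-reduce: drop elements whose leading term is divisible by another's, tail-reduce, and make monic.
Reduced Gröbner basis: {y³ + 14/3y² + 3y - ⅔, x + 1/7y + 1/7}.

Buchberger on the second generating set:
h_1 = -12xy² + 12xy + 8y² + 29x + 11y + 3, LT = xy².
h_2 = 12xy² - 12xy - 8y² - 8x - 12y, LT = xy².

S(h_1,h_2): lcm = xy². S = -7/4x + 1/12y - ¼.
  leading term x: no divisor's leading term divides it; move -7/4x to the remainder.
  leading term y: no divisor's leading term divides it; move 1/12y to the remainder.
  leading term 1: no divisor's leading term divides it; move -¼ to the remainder.
  remainder -7/4x + 1/12y - ¼ ≠ 0; add k_3 = -7/4x + 1/12y - ¼ to the basis.

S(h_1,k_3): lcm = xy². S = 1/21y³ - xy - 17/21y² - 29/12x - 11/12y - ¼.
  leading term y³: no divisor's leading term divides it; move 1/21y³ to the remainder.
  leading term xy: subtract (4/7y)·k_3 from -xy - 17/21y² - 29/12x - 11/12y - ¼ → -6/7y² - 29/12x - 65/84y - ¼
  leading term y²: no divisor's leading term divides it; move -6/7y² to the remainder.
  leading term x: subtract (29/21)·k_3 from -29/12x - 65/84y - ¼ → -8/9y + 2/21
  leading term y: no divisor's leading term divides it; move -8/9y to the remainder.
  leading term 1: no divisor's leading term divides it; move 2/21 to the remainder.
  remainder 1/21y³ - 6/7y² - 8/9y + 2/21 ≠ 0; add k_4 = 1/21y³ - 6/7y² - 8/9y + 2/21 to the basis.

The other S-polynomials (S(h_2,k_3), S(h_1,k_4), S(h_2,k_4), S(k_3,k_4)) all reduce to 0 modulo the current basis, so we have a Gröbner basis.
Inter-reduce: drop elements whose leading term is divisible by another's, tail-reduce, and make monic.
Reduced Gröbner basis: {y³ - 18y² - 56/3y + 2, x - 1/21y + 1/7}.

Since the reduced bases disagree, the two ideals are not the same.

No, the ideals differ.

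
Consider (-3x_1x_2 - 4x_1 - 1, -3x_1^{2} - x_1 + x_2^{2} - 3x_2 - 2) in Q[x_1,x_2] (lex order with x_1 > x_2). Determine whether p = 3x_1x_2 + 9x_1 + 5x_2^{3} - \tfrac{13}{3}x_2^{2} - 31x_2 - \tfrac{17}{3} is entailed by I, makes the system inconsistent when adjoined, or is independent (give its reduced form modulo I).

First compute the reduced Gröbner basis of I by Buchberger's algorithm.
f_1 = -3x_1x_2 - 4x_1 - 1, LT = x_1x_2.
f_2 = -3x_1^{2} - x_1 + x_2^{2} - 3x_2 - 2, LT = x_1^{2}.

S(f_1,f_2): lcm = x_1^{2}x_2. S = \tfrac{4}{3}x_1^{2} - \tfrac{1}{3}x_1x_2 + \tfrac{1}{3}x_1 + \tfrac{1}{3}x_2^{3} - x_2^{2} - \tfrac{2}{3}x_2.
  leading term x_1^{2}: subtract (-\tfrac{4}{9})·f_2 from \tfrac{4}{3}x_1^{2} - \tfrac{1}{3}x_1x_2 + \tfrac{1}{3}x_1 + \tfrac{1}{3}x_2^{3} - x_2^{2} - \tfrac{2}{3}x_2 → -\tfrac{1}{3}x_1x_2 - \tfrac{1}{9}x_1 + \tfrac{1}{3}x_2^{3} - \tfrac{5}{9}x_2^{2} - 2x_2 - \tfrac{8}{9}
  leading term x_1x_2: subtract (\tfrac{1}{9})·f_1 from -\tfrac{1}{3}x_1x_2 - \tfrac{1}{9}x_1 + \tfrac{1}{3}x_2^{3} - \tfrac{5}{9}x_2^{2} - 2x_2 - \tfrac{8}{9} → \tfrac{1}{3}x_1 + \tfrac{1}{3}x_2^{3} - \tfrac{5}{9}x_2^{2} - 2x_2 - \tfrac{7}{9}
  leading term x_1: no divisor's leading term divides it; move \tfrac{1}{3}x_1 to the remainder.
  leading term x_2^{3}: no divisor's leading term divides it; move \tfrac{1}{3}x_2^{3} to the remainder.
  leading term x_2^{2}: no divisor's leading term divides it; move -\tfrac{5}{9}x_2^{2} to the remainder.
  leading term x_2: no divisor's leading term divides it; move -2x_2 to the remainder.
  leading term 1: no divisor's leading term divides it; move -\tfrac{7}{9} to the remainder.
  remainder \tfrac{1}{3}x_1 + \tfrac{1}{3}x_2^{3} - \tfrac{5}{9}x_2^{2} - 2x_2 - \tfrac{7}{9} ≠ 0; add h_3 = \tfrac{1}{3}x_1 + \tfrac{1}{3}x_2^{3} - \tfrac{5}{9}x_2^{2} - 2x_2 - \tfrac{7}{9} to the basis.

S(f_1,h_3): lcm = x_1x_2. S = \tfrac{4}{3}x_1 - x_2^{4} + \tfrac{5}{3}x_2^{3} + 6x_2^{2} + \tfrac{7}{3}x_2 + \tfrac{1}{3}.
  leading term x_1: subtract (4)·h_3 from \tfrac{4}{3}x_1 - x_2^{4} + \tfrac{5}{3}x_2^{3} + 6x_2^{2} + \tfrac{7}{3}x_2 + \tfrac{1}{3} → -x_2^{4} + \tfrac{1}{3}x_2^{3} + \tfrac{74}{9}x_2^{2} + \tfrac{31}{3}x_2 + \tfrac{31}{9}
  leading term x_2^{4}: no divisor's leading term divides it; move -x_2^{4} to the remainder.
  leading term x_2^{3}: no divisor's leading term divides it; move \tfrac{1}{3}x_2^{3} to the remainder.
  leading term x_2^{2}: no divisor's leading term divides it; move \tfrac{74}{9}x_2^{2} to the remainder.
  leading term x_2: no divisor's leading term divides it; move \tfrac{31}{3}x_2 to the remainder.
  leading term 1: no divisor's leading term divides it; move \tfrac{31}{9} to the remainder.
  remainder -x_2^{4} + \tfrac{1}{3}x_2^{3} + \tfrac{74}{9}x_2^{2} + \tfrac{31}{3}x_2 + \tfrac{31}{9} ≠ 0; add h_4 = -x_2^{4} + \tfrac{1}{3}x_2^{3} + \tfrac{74}{9}x_2^{2} + \tfrac{31}{3}x_2 + \tfrac{31}{9} to the basis.

The other S-polynomials (S(f_2,h_3), S(f_1,h_4), S(f_2,h_4), S(h_3,h_4)) all reduce to 0 modulo the current basis, so we have a Gröbner basis.
Inter-reduce: drop elements whose leading term is divisible by another's, tail-reduce, and make monic.
Reduced Gröbner basis: {x_1 + x_2^{3} - \tfrac{5}{3}x_2^{2} - 6x_2 - \tfrac{7}{3}, x_2^{4} - \tfrac{1}{3}x_2^{3} - \tfrac{74}{9}x_2^{2} - \tfrac{31}{3}x_2 - \tfrac{31}{9}}.
Label its elements g_1 = x_1 + x_2^{3} - \tfrac{5}{3}x_2^{2} - 6x_2 - \tfrac{7}{3}, g_2 = x_2^{4} - \tfrac{1}{3}x_2^{3} - \tfrac{74}{9}x_2^{2} - \tfrac{31}{3}x_2 - \tfrac{31}{9}.

Reduce p = 3x_1x_2 + 9x_1 + 5x_2^{3} - \tfrac{13}{3}x_2^{2} - 31x_2 - \tfrac{17}{3} modulo G:
  leading term x_1x_2: subtract (3x_2)·g_1 from 3x_1x_2 + 9x_1 + 5x_2^{3} - \tfrac{13}{3}x_2^{2} - 31x_2 - \tfrac{17}{3} → 9x_1 - 3x_2^{4} + 10x_2^{3} + \tfrac{41}{3}x_2^{2} - 24x_2 - \tfrac{17}{3}
  leading term x_1: subtract (9)·g_1 from 9x_1 - 3x_2^{4} + 10x_2^{3} + \tfrac{41}{3}x_2^{2} - 24x_2 - \tfrac{17}{3} → -3x_2^{4} + x_2^{3} + \tfrac{86}{3}x_2^{2} + 30x_2 + \tfrac{46}{3}
  leading term x_2^{4}: subtract (-3)·g_2 from -3x_2^{4} + x_2^{3} + \tfrac{86}{3}x_2^{2} + 30x_2 + \tfrac{46}{3} → 4x_2^{2} - x_2 + 5
  leading term x_2^{2}: no divisor's leading term divides it; move 4x_2^{2} to the remainder.
  leading term x_2: no divisor's leading term divides it; move -x_2 to the remainder.
  leading term 1: no divisor's leading term divides it; move 5 to the remainder.
  normal form = 4x_2^{2} - x_2 + 5.
The normal form is nonzero, so p ∉ I. Since p minus its normal form lies in I, I + (p) = I + (r) where r = 4x_2^{2} - x_2 + 5; decide whether this ideal is the whole ring.
Run Buchberger on G together with r (pairs among the g_i already reduce to 0 since G is a Gröbner basis):
g_1 = x_1 + x_2^{3} - \tfrac{5}{3}x_2^{2} - 6x_2 - \tfrac{7}{3}, LT = x_1.
g_2 = x_2^{4} - \tfrac{1}{3}x_2^{3} - \tfrac{74}{9}x_2^{2} - \tfrac{31}{3}x_2 - \tfrac{31}{9}, LT = x_2^{4}.
r = 4x_2^{2} - x_2 + 5, LT = x_2^{2}.

S(g_2,r): lcm = x_2^{4}. S = -\tfrac{1}{12}x_2^{3} - \tfrac{341}{36}x_2^{2} - \tfrac{31}{3}x_2 - \tfrac{31}{9}.
  leading term x_2^{3}: subtract (-\tfrac{1}{48}x_2)·r from -\tfrac{1}{12}x_2^{3} - \tfrac{341}{36}x_2^{2} - \tfrac{31}{3}x_2 - \tfrac{31}{9} → -\tfrac{1367}{144}x_2^{2} - \tfrac{491}{48}x_2 - \tfrac{31}{9}
  leading term x_2^{2}: subtract (-\tfrac{1367}{576})·r from -\tfrac{1367}{144}x_2^{2} - \tfrac{491}{48}x_2 - \tfrac{31}{9} → -\tfrac{7259}{576}x_2 + \tfrac{539}{64}
  leading term x_2: no divisor's leading term divides it; move -\tfrac{7259}{576}x_2 to the remainder.
  leading term 1: no divisor's leading term divides it; move \tfrac{539}{64} to the remainder.
  remainder -\tfrac{7259}{576}x_2 + \tfrac{539}{64} ≠ 0; add m_4 = -\tfrac{7259}{576}x_2 + \tfrac{539}{64} to the basis.

S(g_2,m_4): lcm = x_2^{4}. S = \tfrac{1042}{3111}x_2^{3} - \tfrac{74}{9}x_2^{2} - \tfrac{31}{3}x_2 - \tfrac{31}{9}.
  leading term x_2^{3}: subtract (\tfrac{521}{6222}x_2)·r from \tfrac{1042}{3111}x_2^{3} - \tfrac{74}{9}x_2^{2} - \tfrac{31}{3}x_2 - \tfrac{31}{9} → -\tfrac{151913}{18666}x_2^{2} - \tfrac{66899}{6222}x_2 - \tfrac{31}{9}
  leading term x_2^{2}: subtract (-\tfrac{151913}{74664})·r from -\tfrac{151913}{18666}x_2^{2} - \tfrac{66899}{6222}x_2 - \tfrac{31}{9} → -\tfrac{954701}{74664}x_2 + \tfrac{55821}{8296}
  leading term x_2: subtract (\tfrac{7637608}{7527583})·m_4 from -\tfrac{954701}{74664}x_2 + \tfrac{55821}{8296} → -\tfrac{1953200}{1075369}
  leading term 1: no divisor's leading term divides it; move -\tfrac{1953200}{1075369} to the remainder.
  remainder -\tfrac{1953200}{1075369} ≠ 0; add m_5 = -\tfrac{1953200}{1075369} to the basis.

The other S-polynomials (S(g_1,g_2), S(g_1,r), S(g_1,m_4), S(r,m_4), S(g_1,m_5), S(g_2,m_5), S(r,m_5), S(m_4,m_5)) all reduce to 0 modulo the current basis, so we have a Gröbner basis.
Inter-reduce: drop elements whose leading term is divisible by another's, tail-reduce, and make monic.
Reduced Gröbner basis: {1}.
The reduced Gröbner basis of I + (p) is {1}: the ideal is the whole ring, so the enlarged system has no common solution — adjoining p is inconsistent.

Adjoining 3x_1x_2 + 9x_1 + 5x_2^{3} - \tfrac{13}{3}x_2^{2} - 31x_2 - \tfrac{17}{3} makes the ideal the whole ring: the system is inconsistent.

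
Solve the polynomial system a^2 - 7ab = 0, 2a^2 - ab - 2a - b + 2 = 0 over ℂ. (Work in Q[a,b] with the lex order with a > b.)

{(0, 2), (15/26 - sqrt(503)*I/26, 15/182 - sqrt(503)*I/182), (15/26 + sqrt(503)*I/26, 15/182 + sqrt(503)*I/182)}

Compute a lex Gröbner basis by Buchberger's algorithm.
f_1 = a^2 - 7ab, LT = a^2.
f_2 = 2a^2 - ab - 2a - b + 2, LT = a^2.

S(f_1,f_2): lcm = a^2. S = -13/2ab + a + 1/2b - 1.
  reduce S modulo (f_1, f_2):
  remainder -13/2ab + a + 1/2b - 1 ≠ 0; add h_3 = -13/2ab + a + 1/2b - 1 to the basis.

S(f_1,h_3): lcm = a^2b. S = 2/13a^2 - 7ab^2 + 1/13ab - 2/13a.
  reduce S modulo (f_1, f_2, h_3):
  remainder -24/169a - 7/13b^2 + 183/169b - 2/169 ≠ 0; add h_4 = -24/169a - 7/13b^2 + 183/169b - 2/169 to the basis.

S(h_3,h_4): lcm = ab. S = -2/13a - 91/24b^3 + 61/8b^2 - 25/156b + 2/13.
  reduce S modulo (f_1, f_2, h_3, h_4):
  remainder -91/24b^3 + 197/24b^2 - 4/3b + 1/6 ≠ 0; add h_5 = -91/24b^3 + 197/24b^2 - 4/3b + 1/6 to the basis.

The other S-polynomials (S(f_2,h_3), S(f_1,h_4), S(f_2,h_4), S(f_1,h_5), S(f_2,h_5), S(h_3,h_5), S(h_4,h_5)) all reduce to 0 modulo the current basis, so we have a Gröbner basis.
Inter-reduce: drop elements whose leading term is divisible by another's, tail-reduce, and make monic.
Reduced Gröbner basis: {a + 91/24b^2 - 61/8b + 1/12, b^3 - 197/91b^2 + 32/91b - 4/91}.

Elimination: the polynomial b^3 - 197/91b^2 + 32/91b - 4/91 lies in the elimination ideal for b, so b ∈ {2, 15/182 - sqrt(503)*I/182, 15/182 + sqrt(503)*I/182}. For each such b, the remaining basis elements (now univariate) give the rest of the solution.
  b = 2: the earlier basis element becomes a = 0, giving a = 0 — point (0, 2).
  b = 15/182 - sqrt(503)*I/182: the earlier basis element becomes a - 15/26 + sqrt(503)*I/26 = 0, giving a = 15/26 - sqrt(503)*I/26 — point (15/26 - sqrt(503)*I/26, 15/182 - sqrt(503)*I/182).
  b = 15/182 + sqrt(503)*I/182: the earlier basis element becomes a - 15/26 - sqrt(503)*I/26 = 0, giving a = 15/26 + sqrt(503)*I/26 — point (15/26 + sqrt(503)*I/26, 15/182 + sqrt(503)*I/182).
A lex Gröbner basis triangularizes the system, enabling back-substitution.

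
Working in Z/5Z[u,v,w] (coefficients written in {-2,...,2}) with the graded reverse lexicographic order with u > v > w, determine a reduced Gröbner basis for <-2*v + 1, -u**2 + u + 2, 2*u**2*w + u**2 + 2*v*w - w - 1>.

G = {w**2 + w, u - 2*w + 1, v + 2}

f_1 = -2*v + 1, LT = v.
f_2 = -u**2 + u + 2, LT = u**2.
f_3 = 2*u**2*w + u**2 + 2*v*w - w - 1, LT = u**2*w.

S(f_2,f_3): lcm = u**2*w. S = 2*u**2 - u*w - v*w + w - 2.
  leading term u**2: subtract (-2)·f_2 from 2*u**2 - u*w - v*w + w - 2 → -u*w - v*w + 2*u + w + 2
  leading term u*w: no divisor's leading term divides it; move -u*w to the remainder.
  leading term v*w: subtract (-2*w)·f_1 from -v*w + 2*u + w + 2 → 2*u - 2*w + 2
  leading term u: no divisor's leading term divides it; move 2*u to the remainder.
  leading term w: no divisor's leading term divides it; move -2*w to the remainder.
  leading term 1: no divisor's leading term divides it; move 2 to the remainder.
  remainder -u*w + 2*u - 2*w + 2 ≠ 0; add g_4 = -u*w + 2*u - 2*w + 2 to the basis.

S(f_2,g_4): lcm = u**2*w. S = 2*u**2 + 2*u*w + 2*u - 2*w.
  leading term u**2: subtract (-2)·f_2 from 2*u**2 + 2*u*w + 2*u - 2*w → 2*u*w - u - 2*w - 1
  leading term u*w: subtract (-2)·g_4 from 2*u*w - u - 2*w - 1 → -2*u - w - 2
  leading term u: no divisor's leading term divides it; move -2*u to the remainder.
  leading term w: no divisor's leading term divides it; move -w to the remainder.
  leading term 1: no divisor's leading term divides it; move -2 to the remainder.
  remainder -2*u - w - 2 ≠ 0; add g_5 = -2*u - w - 2 to the basis.

S(f_3,g_5): lcm = u**2*w. S = 2*u*w**2 - 2*u**2 - u*w + v*w + 2*w + 2.
  leading term u*w**2: subtract (-2*w)·g_4 from 2*u*w**2 - 2*u**2 - u*w + v*w + 2*w + 2 → -2*u**2 - 2*u*w + v*w + w**2 + w + 2
  leading term u**2: subtract (2)·f_2 from -2*u**2 - 2*u*w + v*w + w**2 + w + 2 → -2*u*w + v*w + w**2 - 2*u + w - 2
  leading term u*w: subtract (2)·g_4 from -2*u*w + v*w + w**2 - 2*u + w - 2 → v*w + w**2 - u - 1
  leading term v*w: subtract (2*w)·f_1 from v*w + w**2 - u - 1 → w**2 - u - 2*w - 1
  leading term w**2: no divisor's leading term divides it; move w**2 to the remainder.
  leading term u: subtract (-2)·g_5 from -u - 2*w - 1 → w
  leading term w: no divisor's leading term divides it; move w to the remainder.
  remainder w**2 + w ≠ 0; add g_6 = w**2 + w to the basis.

The other S-polynomials (S(f_1,f_2), S(f_1,f_3), S(f_1,g_4), S(f_3,g_4), S(f_1,g_5), S(f_2,g_5), S(g_4,g_5), S(f_1,g_6), S(f_2,g_6), S(f_3,g_6), S(g_4,g_6), S(g_5,g_6)) all reduce to 0 modulo the current basis, so we have a Gröbner basis.
Inter-reduce: drop elements whose leading term is divisible by another's, tail-reduce, and make monic.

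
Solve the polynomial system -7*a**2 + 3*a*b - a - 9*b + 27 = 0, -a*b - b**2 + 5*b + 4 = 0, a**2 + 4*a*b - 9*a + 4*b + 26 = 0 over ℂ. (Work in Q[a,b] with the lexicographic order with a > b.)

{(2, -1)}

Compute a lex Gröbner basis by Buchberger's algorithm.
f_1 = -7*a**2 + 3*a*b - a - 9*b + 27, LT = a**2.
f_2 = -a*b - b**2 + 5*b + 4, LT = a*b.
f_3 = a**2 + 4*a*b - 9*a + 4*b + 26, LT = a**2.

S(f_1,f_2): lcm = a**2*b. S = -10/7*a*b**2 + 36/7*a*b + 4*a + 9/7*b**2 - 27/7*b.
  reduce S modulo (f_1, f_2, f_3):
  remainder 4*a + 10/7*b**3 - 11*b**2 + 113/7*b + 144/7 ≠ 0; add h_4 = 4*a + 10/7*b**3 - 11*b**2 + 113/7*b + 144/7 to the basis.

S(f_1,f_3): lcm = a**2. S = -31/7*a*b + 64/7*a - 19/7*b - 209/7.
  reduce S modulo (f_1, f_2, f_3, h_4):
  remainder -160/49*b**3 + 207/7*b**2 - 3026/49*b - 4635/49 ≠ 0; add h_5 = -160/49*b**3 + 207/7*b**2 - 3026/49*b - 4635/49 to the basis.

S(f_2,f_3): lcm = a**2*b. S = -3*a*b**2 + 4*a*b - 4*a - 4*b**2 - 26*b.
  reduce S modulo (f_1, f_2, f_3, h_4, h_5):
  remainder 977/160*b**2 - 6849/80*b - 2935/32 ≠ 0; add h_6 = 977/160*b**2 - 6849/80*b - 2935/32 to the basis.

S(f_2,h_5): lcm = a*b**3. S = 1449/160*a*b**2 - 1513/80*a*b - 927/32*a + b**4 - 5*b**3 - 4*b**2.
  reduce S modulo (f_1, f_2, f_3, h_4, h_5, h_6):
  remainder 43236333/625280*b + 43236333/625280 ≠ 0; add h_7 = 43236333/625280*b + 43236333/625280 to the basis.

The other S-polynomials (S(f_1,h_4), S(f_2,h_4), S(f_3,h_4), S(f_1,h_5), S(f_3,h_5), S(h_4,h_5), S(f_1,h_6), S(f_2,h_6), S(f_3,h_6), S(h_4,h_6), S(h_5,h_6), S(f_1,h_7), S(f_2,h_7), S(f_3,h_7), S(h_4,h_7), S(h_5,h_7), S(h_6,h_7)) all reduce to 0 modulo the current basis, so we have a Gröbner basis.
Inter-reduce: drop elements whose leading term is divisible by another's, tail-reduce, and make monic.
Reduced Gröbner basis: {a - 2, b + 1}.

The lex basis is triangular: the last element involves only b. Solving b + 1 = 0 gives b ∈ {-1}; substituting each value into the earlier elements determines the remaining variables.
  b = -1: the earlier basis element becomes a - 2 = 0, giving a = 2 — point (2, -1).
This is the nonlinear analogue of row-reducing a linear system.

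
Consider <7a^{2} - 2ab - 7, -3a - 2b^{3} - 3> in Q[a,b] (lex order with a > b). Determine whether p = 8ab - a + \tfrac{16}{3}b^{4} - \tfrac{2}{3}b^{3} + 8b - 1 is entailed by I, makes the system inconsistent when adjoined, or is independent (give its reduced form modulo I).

8ab - a + \tfrac{16}{3}b^{4} - \tfrac{2}{3}b^{3} + 8b - 1 lies in I (it reduces to 0).

First compute the reduced Gröbner basis of I by Buchberger's algorithm.
f_1 = 7a^{2} - 2ab - 7, LT = a^{2}.
f_2 = -3a - 2b^{3} - 3, LT = a.

S(f_1,f_2): lcm = a^{2}. S = -\tfrac{2}{3}ab^{3} - \tfrac{2}{7}ab - a - 1.
  leading term ab^{3}: subtract (\tfrac{2}{9}b^{3})·f_2 from -\tfrac{2}{3}ab^{3} - \tfrac{2}{7}ab - a - 1 → -\tfrac{2}{7}ab - a + \tfrac{4}{9}b^{6} + \tfrac{2}{3}b^{3} - 1
  leading term ab: subtract (\tfrac{2}{21}b)·f_2 from -\tfrac{2}{7}ab - a + \tfrac{4}{9}b^{6} + \tfrac{2}{3}b^{3} - 1 → -a + \tfrac{4}{9}b^{6} + \tfrac{4}{21}b^{4} + \tfrac{2}{3}b^{3} + \tfrac{2}{7}b - 1
  leading term a: subtract (\tfrac{1}{3})·f_2 from -a + \tfrac{4}{9}b^{6} + \tfrac{4}{21}b^{4} + \tfrac{2}{3}b^{3} + \tfrac{2}{7}b - 1 → \tfrac{4}{9}b^{6} + \tfrac{4}{21}b^{4} + \tfrac{4}{3}b^{3} + \tfrac{2}{7}b
  leading term b^{6}: no divisor's leading term divides it; move \tfrac{4}{9}b^{6} to the remainder.
  leading term b^{4}: no divisor's leading term divides it; move \tfrac{4}{21}b^{4} to the remainder.
  leading term b^{3}: no divisor's leading term divides it; move \tfrac{4}{3}b^{3} to the remainder.
  leading term b: no divisor's leading term divides it; move \tfrac{2}{7}b to the remainder.
  remainder \tfrac{4}{9}b^{6} + \tfrac{4}{21}b^{4} + \tfrac{4}{3}b^{3} + \tfrac{2}{7}b ≠ 0; add h_3 = \tfrac{4}{9}b^{6} + \tfrac{4}{21}b^{4} + \tfrac{4}{3}b^{3} + \tfrac{2}{7}b to the basis.

S(f_1,h_3): leading monomials are coprime, so the S-polynomial reduces to 0 (Buchberger's first criterion).
S(f_2,h_3): leading monomials are coprime, so the S-polynomial reduces to 0 (Buchberger's first criterion).
Every S-polynomial of the final basis reduces to 0, so we have a Gröbner basis.
Inter-reduce: drop elements whose leading term is divisible by another's, tail-reduce, and make monic.
Reduced Gröbner basis: {a + \tfrac{2}{3}b^{3} + 1, b^{6} + \tfrac{3}{7}b^{4} + 3b^{3} + \tfrac{9}{14}b}.
Label its elements g_1 = a + \tfrac{2}{3}b^{3} + 1, g_2 = b^{6} + \tfrac{3}{7}b^{4} + 3b^{3} + \tfrac{9}{14}b.

Reduce p = 8ab - a + \tfrac{16}{3}b^{4} - \tfrac{2}{3}b^{3} + 8b - 1 modulo G:
  leading term ab: subtract (8b)·g_1 from 8ab - a + \tfrac{16}{3}b^{4} - \tfrac{2}{3}b^{3} + 8b - 1 → -a - \tfrac{2}{3}b^{3} - 1
  leading term a: subtract (-1)·g_1 from -a - \tfrac{2}{3}b^{3} - 1 → 0
  normal form = 0.
Since the normal form is 0, p ∈ I.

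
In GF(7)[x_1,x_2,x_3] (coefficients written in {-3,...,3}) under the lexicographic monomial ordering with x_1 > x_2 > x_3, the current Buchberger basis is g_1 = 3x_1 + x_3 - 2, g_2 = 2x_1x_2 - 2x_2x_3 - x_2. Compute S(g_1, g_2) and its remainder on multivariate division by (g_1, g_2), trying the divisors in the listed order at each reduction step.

S(g_1, g_2) = -x_2x_3 + x_2; remainder on division = -x_2x_3 + x_2.

lcm(LM(g_1), LM(g_2)) = x_1x_2.
S = (lcm/LT(g_1))·g_1 − (lcm/LT(g_2))·g_2 = -x_2x_3 + x_2.
Reduce S modulo (g_1, g_2) in that order:
  leading term x_2x_3: no divisor's leading term divides it; move -x_2x_3 to the remainder.
  leading term x_2: no divisor's leading term divides it; move x_2 to the remainder.
The remainder -x_2x_3 + x_2 is nonzero, so it would be added as the next basis element.
An S-polynomial is built so that the two leading terms cancel; whether anything survives reduction is exactly the Gröbner-basis criterion.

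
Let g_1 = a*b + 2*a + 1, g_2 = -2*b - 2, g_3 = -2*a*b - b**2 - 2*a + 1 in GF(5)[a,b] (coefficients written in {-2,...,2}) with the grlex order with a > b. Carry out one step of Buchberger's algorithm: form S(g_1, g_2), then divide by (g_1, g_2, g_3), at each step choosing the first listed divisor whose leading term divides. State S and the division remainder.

lcm(LM(g_1), LM(g_2)) = a*b.
S = (lcm/LT(g_1))·g_1 − (lcm/LT(g_2))·g_2 = a + 1.
Reduce S modulo (g_1, g_2, g_3) in that order:
  leading term a: no divisor's leading term divides it; move a to the remainder.
  leading term 1: no divisor's leading term divides it; move 1 to the remainder.
The remainder a + 1 is nonzero, so it would be added as the next basis element.
This is the inner loop of Buchberger's algorithm — each nonzero remainder becomes a new basis element.

S(g_1, g_2) = a + 1; remainder on division = a + 1.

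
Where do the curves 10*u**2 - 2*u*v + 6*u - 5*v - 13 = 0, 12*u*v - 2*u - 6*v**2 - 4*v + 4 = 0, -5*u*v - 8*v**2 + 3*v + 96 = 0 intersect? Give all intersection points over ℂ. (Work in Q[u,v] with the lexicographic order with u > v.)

{(-1, -3)}

Compute a lex Gröbner basis by Buchberger's algorithm.
f_1 = 10*u**2 - 2*u*v + 6*u - 5*v - 13, LT = u**2.
f_2 = 12*u*v - 2*u - 6*v**2 - 4*v + 4, LT = u*v.
f_3 = -5*u*v - 8*v**2 + 3*v + 96, LT = u*v.

S(f_1,f_2): lcm = u**2*v. S = 1/6*u**2 + 3/10*u*v**2 + 14/15*u*v - 1/3*u - 1/2*v**2 - 13/10*v.
  leading term u**2: subtract (1/60)·f_1 from 1/6*u**2 + 3/10*u*v**2 + 14/15*u*v - 1/3*u - 1/2*v**2 - 13/10*v → 3/10*u*v**2 + 29/30*u*v - 13/30*u - 1/2*v**2 - 73/60*v + 13/60
  leading term u*v**2: subtract (1/40*v)·f_2 from 3/10*u*v**2 + 29/30*u*v - 13/30*u - 1/2*v**2 - 73/60*v + 13/60 → 61/60*u*v - 13/30*u + 3/20*v**3 - 2/5*v**2 - 79/60*v + 13/60
  leading term u*v: subtract (61/720)·f_2 from 61/60*u*v - 13/30*u + 3/20*v**3 - 2/5*v**2 - 79/60*v + 13/60 → -19/72*u + 3/20*v**3 + 13/120*v**2 - 44/45*v - 11/90
  leading term u: no divisor's leading term divides it; move -19/72*u to the remainder.
  leading term v**3: no divisor's leading term divides it; move 3/20*v**3 to the remainder.
  leading term v**2: no divisor's leading term divides it; move 13/120*v**2 to the remainder.
  leading term v: no divisor's leading term divides it; move -44/45*v to the remainder.
  leading term 1: no divisor's leading term divides it; move -11/90 to the remainder.
  remainder -19/72*u + 3/20*v**3 + 13/120*v**2 - 44/45*v - 11/90 ≠ 0; add h_4 = -19/72*u + 3/20*v**3 + 13/120*v**2 - 44/45*v - 11/90 to the basis.

S(f_1,f_3): lcm = u**2*v. S = -9/5*u*v**2 + 6/5*u*v + 96/5*u - 1/2*v**2 - 13/10*v.
  leading term u*v**2: subtract (-3/20*v)·f_2 from -9/5*u*v**2 + 6/5*u*v + 96/5*u - 1/2*v**2 - 13/10*v → 9/10*u*v + 96/5*u - 9/10*v**3 - 11/10*v**2 - 7/10*v
  leading term u*v: subtract (3/40)·f_2 from 9/10*u*v + 96/5*u - 9/10*v**3 - 11/10*v**2 - 7/10*v → 387/20*u - 9/10*v**3 - 13/20*v**2 - 2/5*v - 3/10
  leading term u: subtract (-6966/95)·h_4 from 387/20*u - 9/10*v**3 - 13/20*v**2 - 2/5*v - 3/10 → 4797/475*v**3 + 6929/950*v**2 - 34246/475*v - 8799/950
  leading term v**3: no divisor's leading term divides it; move 4797/475*v**3 to the remainder.
  leading term v**2: no divisor's leading term divides it; move 6929/950*v**2 to the remainder.
  leading term v: no divisor's leading term divides it; move -34246/475*v to the remainder.
  leading term 1: no divisor's leading term divides it; move -8799/950 to the remainder.
  remainder 4797/475*v**3 + 6929/950*v**2 - 34246/475*v - 8799/950 ≠ 0; add h_5 = 4797/475*v**3 + 6929/950*v**2 - 34246/475*v - 8799/950 to the basis.

S(f_2,f_3): lcm = u*v. S = -1/6*u - 21/10*v**2 + 4/15*v + 293/15.
  leading term u: subtract (12/19)·h_4 from -1/6*u - 21/10*v**2 + 4/15*v + 293/15 → -9/95*v**3 - 206/95*v**2 + 84/95*v + 1863/95
  leading term v**3: subtract (-5/533)·h_5 from -9/95*v**3 - 206/95*v**2 + 84/95*v + 1863/95 → -21/10*v**2 + 554/2665*v + 104061/5330
  leading term v**2: no divisor's leading term divides it; move -21/10*v**2 to the remainder.
  leading term v: no divisor's leading term divides it; move 554/2665*v to the remainder.
  leading term 1: no divisor's leading term divides it; move 104061/5330 to the remainder.
  remainder -21/10*v**2 + 554/2665*v + 104061/5330 ≠ 0; add h_6 = -21/10*v**2 + 554/2665*v + 104061/5330 to the basis.

S(f_1,h_4): lcm = u**2. S = 54/95*u*v**3 + 39/95*u*v**2 - 371/95*u*v + 13/95*u - 1/2*v - 13/10.
  leading term u*v**3: subtract (9/190*v**2)·f_2 from 54/95*u*v**3 + 39/95*u*v**2 - 371/95*u*v + 13/95*u - 1/2*v - 13/10 → 48/95*u*v**2 - 371/95*u*v + 13/95*u + 27/95*v**4 + 18/95*v**3 - 18/95*v**2 - 1/2*v - 13/10
  leading term u*v**2: subtract (4/95*v)·f_2 from 48/95*u*v**2 - 371/95*u*v + 13/95*u + 27/95*v**4 + 18/95*v**3 - 18/95*v**2 - 1/2*v - 13/10 → -363/95*u*v + 13/95*u + 27/95*v**4 + 42/95*v**3 - 2/95*v**2 - 127/190*v - 13/10
  leading term u*v: subtract (-121/380)·f_2 from -363/95*u*v + 13/95*u + 27/95*v**4 + 42/95*v**3 - 2/95*v**2 - 127/190*v - 13/10 → -1/2*u + 27/95*v**4 + 42/95*v**3 - 367/190*v**2 - 369/190*v - 1/38
  leading term u: subtract (36/19)·h_4 from -1/2*u + 27/95*v**4 + 42/95*v**3 - 367/190*v**2 - 369/190*v - 1/38 → 27/95*v**4 + 3/19*v**3 - 203/95*v**2 - 17/190*v + 39/190
  leading term v**4: subtract (15/533*v)·h_5 from 27/95*v**4 + 3/19*v**3 - 203/95*v**2 - 17/190*v + 39/190 → -9/190*v**3 - 5461/50635*v**2 + 8668/50635*v + 39/190
  leading term v**3: subtract (-5/1066)·h_5 from -9/190*v**3 - 5461/50635*v**2 + 8668/50635*v + 39/190 → -157/2132*v**2 - 89/533*v + 345/2132
  leading term v**2: subtract (785/22386)·h_6 from -157/2132*v**2 - 89/533*v + 345/2132 → -1039666/5965869*v - 1039666/1988623
  leading term v: no divisor's leading term divides it; move -1039666/5965869*v to the remainder.
  leading term 1: no divisor's leading term divides it; move -1039666/1988623 to the remainder.
  remainder -1039666/5965869*v - 1039666/1988623 ≠ 0; add h_7 = -1039666/5965869*v - 1039666/1988623 to the basis.

The other S-polynomials (S(f_2,h_4), S(f_3,h_4), S(f_1,h_5), S(f_2,h_5), S(f_3,h_5), S(h_4,h_5), S(f_1,h_6), S(f_2,h_6), S(f_3,h_6), S(h_4,h_6), S(h_5,h_6), S(f_1,h_7), S(f_2,h_7), S(f_3,h_7), S(h_4,h_7), S(h_5,h_7), S(h_6,h_7)) all reduce to 0 modulo the current basis, so we have a Gröbner basis.
Inter-reduce: drop elements whose leading term is divisible by another's, tail-reduce, and make monic.
Reduced Gröbner basis: {u + 1, v + 3}.

The lex basis is triangular: the last element involves only v. Solving v + 3 = 0 gives v ∈ {-3}; substituting each value into the earlier elements determines the remaining variables.
  v = -3: the earlier basis element becomes u + 1 = 0, giving u = -1 — point (-1, -3).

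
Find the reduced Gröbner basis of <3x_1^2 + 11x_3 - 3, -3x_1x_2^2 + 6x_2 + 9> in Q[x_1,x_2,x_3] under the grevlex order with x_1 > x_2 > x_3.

f_1 = 3x_1^2 + 11x_3 - 3, LT = x_1^2.
f_2 = -3x_1x_2^2 + 6x_2 + 9, LT = x_1x_2^2.

S(f_1,f_2): lcm = x_1^2x_2^2. S = 11/3x_2^2x_3 + 2x_1x_2 - x_2^2 + 3x_1.
  reduce S modulo (f_1, f_2):
  remainder 11/3x_2^2x_3 + 2x_1x_2 - x_2^2 + 3x_1 ≠ 0; add g_3 = 11/3x_2^2x_3 + 2x_1x_2 - x_2^2 + 3x_1 to the basis.

The other S-polynomials (S(f_1,g_3), S(f_2,g_3)) all reduce to 0 modulo the current basis, so we have a Gröbner basis.

G = {x_1x_2^2 - 2x_2 - 3, x_2^2x_3 + 6/11x_1x_2 - 3/11x_2^2 + 9/11x_1, x_1^2 + 11/3x_3 - 1}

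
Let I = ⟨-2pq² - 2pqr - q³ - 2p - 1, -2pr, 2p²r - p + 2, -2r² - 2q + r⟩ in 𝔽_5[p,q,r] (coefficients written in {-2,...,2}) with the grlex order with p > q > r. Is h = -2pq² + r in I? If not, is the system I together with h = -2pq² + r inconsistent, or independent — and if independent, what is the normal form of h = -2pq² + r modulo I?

First compute the reduced Gröbner basis of I by Buchberger's algorithm.
f_1 = -2pq² - 2pqr - q³ - 2p - 1, LT = pq².
f_2 = -2pr, LT = pr.
f_3 = 2p²r - p + 2, LT = p²r.
f_4 = -2r² - 2q + r, LT = r².

S(f_1,f_2): lcm = pq²r. S = pqr² - 2q³r + pr - 2r.
  reduce S modulo (f_1, f_2, f_3, f_4):
  remainder -2q³r - 2r ≠ 0; add k_5 = -2q³r - 2r to the basis.

S(f_1,f_3): lcm = p²q²r. S = p²qr² - 2pq³r + p²r - 2pq² - 2pr - q².
  reduce S modulo (f_1, f_2, f_3, f_4, k_5):
  remainder q⁴ + q³ - q² + 2p + q + 1 ≠ 0; add k_6 = q⁴ + q³ - q² + 2p + q + 1 to the basis.

S(f_2,f_3): lcm = p²r. S = -2p - 1.
  reduce S modulo (f_1, f_2, f_3, f_4, k_5, k_6):
  remainder -2p - 1 ≠ 0; add k_7 = -2p - 1 to the basis.

S(f_2,f_4): lcm = pr². S = -pq - 2pr.
  reduce S modulo (f_1, f_2, f_3, f_4, k_5, k_6, k_7):
  remainder -2q ≠ 0; add k_8 = -2q to the basis.

S(f_3,f_4): lcm = p²r². S = -p²q - 2p²r + 2pr + r.
  reduce S modulo (f_1, f_2, f_3, f_4, k_5, k_6, k_7, k_8):
  remainder r ≠ 0; add k_9 = r to the basis.

The other S-polynomials (S(f_1,f_4), S(f_1,k_5), S(f_2,k_5), S(f_3,k_5), S(f_4,k_5), S(f_1,k_6), S(f_2,k_6), S(f_3,k_6), S(f_4,k_6), S(k_5,k_6), S(f_1,k_7), S(f_2,k_7), S(f_3,k_7), S(f_4,k_7), S(k_5,k_7), S(k_6,k_7), S(f_1,k_8), S(f_2,k_8), S(f_3,k_8), S(f_4,k_8), S(k_5,k_8), S(k_6,k_8), S(k_7,k_8), S(f_1,k_9), S(f_2,k_9), S(f_3,k_9), S(f_4,k_9), S(k_5,k_9), S(k_6,k_9), S(k_7,k_9), S(k_8,k_9)) all reduce to 0 modulo the current basis, so we have a Gröbner basis.
Inter-reduce: drop elements whose leading term is divisible by another's, tail-reduce, and make monic.
Reduced Gröbner basis: {p - 2, q, r}.
Label its elements g_1 = p - 2, g_2 = q, g_3 = r.

Reduce h = -2pq² + r modulo G:
  leading term pq²: subtract (-2q²)·g_1 from -2pq² + r → q² + r
  leading term q²: subtract (q)·g_2 from q² + r → r
  leading term r: subtract (1)·g_3 from r → 0
  normal form = 0.
Since the normal form is 0, h ∈ I.

-2pq² + r lies in I (it reduces to 0).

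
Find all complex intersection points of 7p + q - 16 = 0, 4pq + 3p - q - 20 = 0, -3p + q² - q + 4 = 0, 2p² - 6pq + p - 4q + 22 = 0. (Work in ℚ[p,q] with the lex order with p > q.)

{(2, 2)}

Compute a lex Gröbner basis by Buchberger's algorithm.
f_1 = 7p + q - 16, LT = p.
f_2 = 4pq + 3p - q - 20, LT = pq.
f_3 = -3p + q² - q + 4, LT = p.
f_4 = 2p² - 6pq + p - 4q + 22, LT = p².

S(f_1,f_2): lcm = pq. S = -¾p + 1/7q² - 57/28q + 5.
  leading term p: subtract (-3/28)·f_1 from -¾p + 1/7q² - 57/28q + 5 → 1/7q² - 27/14q + 23/7
  leading term q²: no divisor's leading term divides it; move 1/7q² to the remainder.
  leading term q: no divisor's leading term divides it; move -27/14q to the remainder.
  leading term 1: no divisor's leading term divides it; move 23/7 to the remainder.
  remainder 1/7q² - 27/14q + 23/7 ≠ 0; add h_5 = 1/7q² - 27/14q + 23/7 to the basis.

S(f_1,f_3): lcm = p. S = ⅓q² - 4/21q - 20/21.
  leading term q²: subtract (7/3)·h_5 from ⅓q² - 4/21q - 20/21 → 181/42q - 181/21
  leading term q: no divisor's leading term divides it; move 181/42q to the remainder.
  leading term 1: no divisor's leading term divides it; move -181/21 to the remainder.
  remainder 181/42q - 181/21 ≠ 0; add h_6 = 181/42q - 181/21 to the basis.

S(f_1,f_4): lcm = p². S = 22/7pq - 39/14p + 2q - 11.
  leading term pq: subtract (22/49q)·f_1 from 22/7pq - 39/14p + 2q - 11 → -39/14p - 22/49q² + 450/49q - 11
  leading term p: subtract (-39/98)·f_1 from -39/14p - 22/49q² + 450/49q - 11 → -22/49q² + 939/98q - 851/49
  leading term q²: subtract (-22/7)·h_5 from -22/49q² + 939/98q - 851/49 → 345/98q - 345/49
  leading term q: subtract (1035/1267)·h_6 from 345/98q - 345/49 → 0
  remainder 0.

S(f_2,f_3): lcm = pq. S = ¾p + ⅓q³ - ⅓q² + 13/12q - 5.
  leading term p: subtract (3/28)·f_1 from ¾p + ⅓q³ - ⅓q² + 13/12q - 5 → ⅓q³ - ⅓q² + 41/42q - 23/7
  leading term q³: subtract (7/3q)·h_5 from ⅓q³ - ⅓q² + 41/42q - 23/7 → 25/6q² - 281/42q - 23/7
  leading term q²: subtract (175/6)·h_5 from 25/6q² - 281/42q - 23/7 → 4163/84q - 4163/42
  leading term q: subtract (23/2)·h_6 from 4163/84q - 4163/42 → 0
  remainder 0.

S(f_2,f_4): lcm = p²q. S = ¾p² + 3pq² - ¾pq - 5p + 2q² - 11q.
  leading term p²: subtract (3/28p)·f_1 from ¾p² + 3pq² - ¾pq - 5p + 2q² - 11q → 3pq² - 6/7pq - 23/7p + 2q² - 11q
  leading term pq²: subtract (3/7q²)·f_1 from 3pq² - 6/7pq - 23/7p + 2q² - 11q → -6/7pq - 23/7p - 3/7q³ + 62/7q² - 11q
  leading term pq: subtract (-6/49q)·f_1 from -6/7pq - 23/7p - 3/7q³ + 62/7q² - 11q → -23/7p - 3/7q³ + 440/49q² - 635/49q
  leading term p: subtract (-23/49)·f_1 from -23/7p - 3/7q³ + 440/49q² - 635/49q → -3/7q³ + 440/49q² - 612/49q - 368/49
  leading term q³: subtract (-3q)·h_5 from -3/7q³ + 440/49q² - 612/49q - 368/49 → 313/98q² - 129/49q - 368/49
  leading term q²: subtract (313/14)·h_5 from 313/98q² - 129/49q - 368/49 → 7935/196q - 7935/98
  leading term q: subtract (23805/2534)·h_6 from 7935/196q - 7935/98 → 0
  remainder 0.

S(f_3,f_4): lcm = p². S = -⅓pq² + 10/3pq - 11/6p + 2q - 11.
  leading term pq²: subtract (-1/21q²)·f_1 from -⅓pq² + 10/3pq - 11/6p + 2q - 11 → 10/3pq - 11/6p + 1/21q³ - 16/21q² + 2q - 11
  leading term pq: subtract (10/21q)·f_1 from 10/3pq - 11/6p + 1/21q³ - 16/21q² + 2q - 11 → -11/6p + 1/21q³ - 26/21q² + 202/21q - 11
  leading term p: subtract (-11/42)·f_1 from -11/6p + 1/21q³ - 26/21q² + 202/21q - 11 → 1/21q³ - 26/21q² + 415/42q - 319/21
  leading term q³: subtract (⅓q)·h_5 from 1/21q³ - 26/21q² + 415/42q - 319/21 → -25/42q² + 123/14q - 319/21
  leading term q²: subtract (-25/6)·h_5 from -25/42q² + 123/14q - 319/21 → ¾q - 3/2
  leading term q: subtract (63/362)·h_6 from ¾q - 3/2 → 0
  remainder 0.

S(f_1,h_5): leading monomials are coprime, so the S-polynomial reduces to 0 (Buchberger's first criterion).
S(f_2,h_5): lcm = pq². S = 57/4pq - 23p - ¼q² - 5q.
  leading term pq: subtract (57/28q)·f_1 from 57/4pq - 23p - ¼q² - 5q → -23p - 16/7q² + 193/7q
  leading term p: subtract (-23/7)·f_1 from -23p - 16/7q² + 193/7q → -16/7q² + 216/7q - 368/7
  leading term q²: subtract (-16)·h_5 from -16/7q² + 216/7q - 368/7 → 0
  remainder 0.

S(f_3,h_5): leading monomials are coprime, so the S-polynomial reduces to 0 (Buchberger's first criterion).
S(f_4,h_5): leading monomials are coprime, so the S-polynomial reduces to 0 (Buchberger's first criterion).
S(f_1,h_6): leading monomials are coprime, so the S-polynomial reduces to 0 (Buchberger's first criterion).
S(f_2,h_6): lcm = pq. S = 11/4p - ¼q - 5.
  leading term p: subtract (11/28)·f_1 from 11/4p - ¼q - 5 → -9/14q + 9/7
  leading term q: subtract (-27/181)·h_6 from -9/14q + 9/7 → 0
  remainder 0.

S(f_3,h_6): leading monomials are coprime, so the S-polynomial reduces to 0 (Buchberger's first criterion).
S(f_4,h_6): leading monomials are coprime, so the S-polynomial reduces to 0 (Buchberger's first criterion).
S(h_5,h_6): lcm = q². S = -23/2q + 23.
  leading term q: subtract (-483/181)·h_6 from -23/2q + 23 → 0
  remainder 0.

Every S-polynomial of the final basis reduces to 0, so we have a Gröbner basis.
Inter-reduce: drop elements whose leading term is divisible by another's, tail-reduce, and make monic.
Reduced Gröbner basis: {p - 2, q - 2}.

Since the basis is lex-ordered, q - 2 is univariate in q. Its roots are {2}. Back-substituting each root into the other basis elements fixes the other coordinates.
  q = 2: the earlier basis element becomes p - 2 = 0, giving p = 2 — point (2, 2).
Substituting each solution back into the original system confirms all equations vanish.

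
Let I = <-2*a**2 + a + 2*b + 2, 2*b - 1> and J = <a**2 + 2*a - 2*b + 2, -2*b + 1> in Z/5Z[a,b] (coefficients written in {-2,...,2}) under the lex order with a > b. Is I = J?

Yes, the ideals are equal.

Two ideals are equal iff their reduced Gröbner bases coincide (the reduced basis is unique for a fixed ordering).
Buchberger on the first generating set:
f_1 = -2*a**2 + a + 2*b + 2, LT = a**2.
f_2 = 2*b - 1, LT = b.

S(f_1,f_2): leading monomials are coprime, so the S-polynomial reduces to 0 (Buchberger's first criterion).
Every S-polynomial of the final basis reduces to 0, so we have a Gröbner basis.
Inter-reduce: drop elements whose leading term is divisible by another's, tail-reduce, and make monic.
Reduced Gröbner basis: {a**2 + 2*a + 1, b + 2}.

Buchberger on the second generating set:
h_1 = a**2 + 2*a - 2*b + 2, LT = a**2.
h_2 = -2*b + 1, LT = b.

S(h_1,h_2): leading monomials are coprime, so the S-polynomial reduces to 0 (Buchberger's first criterion).
Every S-polynomial of the final basis reduces to 0, so we have a Gröbner basis.
Inter-reduce: drop elements whose leading term is divisible by another's, tail-reduce, and make monic.
Reduced Gröbner basis: {a**2 + 2*a + 1, b + 2}.

These coincide, so the ideals are equal.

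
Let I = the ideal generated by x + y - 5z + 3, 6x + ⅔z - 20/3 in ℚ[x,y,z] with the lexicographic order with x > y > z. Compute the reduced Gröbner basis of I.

f_1 = x + y - 5z + 3, LT = x.
f_2 = 6x + ⅔z - 20/3, LT = x.

S(f_1,f_2): lcm = x. S = y - 46/9z + 37/9.
  reduce S modulo (f_1, f_2):
  remainder y - 46/9z + 37/9 ≠ 0; add g_3 = y - 46/9z + 37/9 to the basis.

The other S-polynomials (S(f_1,g_3), S(f_2,g_3)) all reduce to 0 modulo the current basis, so we have a Gröbner basis.
Inter-reduce: drop elements whose leading term is divisible by another's, tail-reduce, and make monic.

G = {x + 1/9z - 10/9, y - 46/9z + 37/9}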